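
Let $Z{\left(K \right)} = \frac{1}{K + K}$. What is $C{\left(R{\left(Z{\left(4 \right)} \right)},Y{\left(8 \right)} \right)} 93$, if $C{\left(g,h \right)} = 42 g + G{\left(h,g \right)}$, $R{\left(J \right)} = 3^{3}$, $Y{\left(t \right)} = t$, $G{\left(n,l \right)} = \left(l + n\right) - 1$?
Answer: $108624$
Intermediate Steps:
$G{\left(n,l \right)} = -1 + l + n$
$Z{\left(K \right)} = \frac{1}{2 K}$
$R{\left(J \right)} = 27$
$C{\left(g,h \right)} = -1 + h + 43 g$ ($C{\left(g,h \right)} = 42 g + \left(-1 + g + h\right) = -1 + h + 43 g$)
$C{\left(R{\left(Z{\left(4 \right)} \right)},Y{\left(8 \right)} \right)} 93 = \left(-1 + 8 + 43 \cdot 27\right) 93 = \left(-1 + 8 + 1161\right) 93 = 1168 \cdot 93 = 108624$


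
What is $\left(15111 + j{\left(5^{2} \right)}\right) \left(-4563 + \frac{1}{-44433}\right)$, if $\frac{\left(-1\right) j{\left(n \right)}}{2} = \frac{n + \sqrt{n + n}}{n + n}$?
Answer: $- \frac{3063518955800}{44433} + \frac{40549556 \sqrt{2}}{44433} \approx -6.8946 \cdot 10^{7}$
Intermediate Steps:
$j{\left(n \right)} = - \frac{n + \sqrt{2} \sqrt{n}}{n}$ ($j{\left(n \right)} = - 2 \frac{n + \sqrt{n + n}}{n + n} = - 2 \frac{n + \sqrt{2 n}}{2 n} = - 2 \left(n + \sqrt{2} \sqrt{n}\right) \frac{1}{2 n} = - 2 \frac{n + \sqrt{2} \sqrt{n}}{2 n} = - \frac{n + \sqrt{2} \sqrt{n}}{n}$)
$\left(15111 + j{\left(5^{2} \right)}\right) \left(-4563 + \frac{1}{-44433}\right) = \left(15111 - \left(1 + \frac{\sqrt{2}}{5}\right)\right) \left(-4563 + \frac{1}{-44433}\right) = \left(15111 - \left(1 + \frac{\sqrt{2}}{5}\right)\right) \left(-4563 - \frac{1}{44433}\right) = \left(15111 - \left(1 + \sqrt{2} \cdot \frac{1}{5}\right)\right) \left(- \frac{202747780}{44433}\right) = \left(15111 - \left(1 + \frac{\sqrt{2}}{5}\right)\right) \left(- \frac{202747780}{44433}\right) = \left(15110 - \frac{\sqrt{2}}{5}\right) \left(- \frac{202747780}{44433}\right) = - \frac{3063518955800}{44433} + \frac{40549556 \sqrt{2}}{44433}$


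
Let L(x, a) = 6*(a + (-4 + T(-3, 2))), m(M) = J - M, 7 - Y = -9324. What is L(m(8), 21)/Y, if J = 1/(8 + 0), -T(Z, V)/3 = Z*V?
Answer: 30/1333 ≈ 0.022506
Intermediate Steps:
Y = 9331 (Y = 7 - 1*(-9324) = 7 + 9324 = 9331)
T(Z, V) = -3*V*Z (T(Z, V) = -3*Z*V = -3*V*Z)
J = ⅛ (J = 1/8 = ⅛ ≈ 0.12500)
m(M) = ⅛ - M
L(x, a) = 84 + 6*a (L(x, a) = 6*(a + (-4 - 3*2*(-3))) = 6*(a + (-4 + 18)) = 6*(a + 14) = 6*(14 + a) = 84 + 6*a)
L(m(8), 21)/Y = (84 + 6*21)/9331 = (84 + 126)*(1/9331) = 210*(1/9331) = 30/1333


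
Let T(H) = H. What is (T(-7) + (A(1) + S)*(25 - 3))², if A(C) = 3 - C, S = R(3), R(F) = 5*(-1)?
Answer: 5329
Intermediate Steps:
R(F) = -5
S = -5
(T(-7) + (A(1) + S)*(25 - 3))² = (-7 + ((3 - 1*1) - 5)*(25 - 3))² = (-7 + ((3 - 1) - 5)*22)² = (-7 + (2 - 5)*22)² = (-7 - 3*22)² = (-7 - 66)² = (-73)² = 5329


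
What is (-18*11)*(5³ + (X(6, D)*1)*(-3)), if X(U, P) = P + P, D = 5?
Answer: -18810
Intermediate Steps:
X(U, P) = 2*P
(-18*11)*(5³ + (X(6, D)*1)*(-3)) = (-18*11)*(5³ + ((2*5)*1)*(-3)) = -198*(125 + (10*1)*(-3)) = -198*(125 + 10*(-3)) = -198*(125 - 30) = -198*95 = -18810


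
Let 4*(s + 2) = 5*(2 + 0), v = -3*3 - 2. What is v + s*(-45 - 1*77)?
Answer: -72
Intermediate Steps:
v = -11 (v = -9 - 2 = -11)
s = ½ (s = -2 + (5*(2 + 0))/4 = -2 + (5*2)/4 = -2 + (¼)*10 = -2 + 5/2 = ½ ≈ 0.50000)
v + s*(-45 - 1*77) = -11 + (-45 - 1*77)/2 = -11 + (-45 - 77)/2 = -11 + (½)*(-122) = -11 - 61 = -72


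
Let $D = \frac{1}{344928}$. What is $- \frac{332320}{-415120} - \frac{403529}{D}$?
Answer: $- \frac{722248871778214}{5189} \approx -1.3919 \cdot 10^{11}$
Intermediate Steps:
$D = \frac{1}{344928} \approx 2.8992 \cdot 10^{-6}$
$- \frac{332320}{-415120} - \frac{403529}{D} = - \frac{332320}{-415120} - 403529 \frac{1}{\frac{1}{344928}} = \left(-332320\right) \left(- \frac{1}{415120}\right) - 139188450912 = \frac{4154}{5189} - 139188450912 = - \frac{722248871778214}{5189}$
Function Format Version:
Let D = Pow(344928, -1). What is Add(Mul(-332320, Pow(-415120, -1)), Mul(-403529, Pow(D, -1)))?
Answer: Rational(-722248871778214, 5189) ≈ -1.3919e+11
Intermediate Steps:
D = Rational(1, 344928) ≈ 2.8992e-6
Add(Mul(-332320, Pow(-415120, -1)), Mul(-403529, Pow(D, -1))) = Add(Mul(-332320, Pow(-415120, -1)), Mul(-403529, Pow(Rational(1, 344928), -1))) = Add(Mul(-332320, Rational(-1, 415120)), Mul(-403529, 344928)) = Add(Rational(4154, 5189), -139188450912) = Rational(-722248871778214, 5189)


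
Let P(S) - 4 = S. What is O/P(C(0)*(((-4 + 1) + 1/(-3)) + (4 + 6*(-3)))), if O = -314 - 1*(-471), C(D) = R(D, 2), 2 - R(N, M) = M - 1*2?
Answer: -471/92 ≈ -5.1196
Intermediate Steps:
R(N, M) = 4 - M (R(N, M) = 2 - (M - 1*2) = 2 - (M - 2) = 2 - (-2 + M) = 2 + (2 - M) = 4 - M)
C(D) = 2 (C(D) = 4 - 1*2 = 4 - 2 = 2)
P(S) = 4 + S
O = 157 (O = -314 + 471 = 157)
O/P(C(0)*(((-4 + 1) + 1/(-3)) + (4 + 6*(-3)))) = 157/(4 + 2*(((-4 + 1) + 1/(-3)) + (4 + 6*(-3)))) = 157/(4 + 2*((-3 - ⅓) + (4 - 18))) = 157/(4 + 2*(-10/3 - 14)) = 157/(4 + 2*(-52/3)) = 157/(4 - 104/3) = 157/(-92/3) = 157*(-3/92) = -471/92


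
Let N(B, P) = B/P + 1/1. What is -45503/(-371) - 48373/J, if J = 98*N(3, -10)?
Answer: -10589198/18179 ≈ -582.50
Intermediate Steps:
N(B, P) = 1 + B/P (N(B, P) = B/P + 1*1 = B/P + 1 = 1 + B/P)
J = 343/5 (J = 98*((3 - 10)/(-10)) = 98*(-1/10*(-7)) = 98*(7/10) = 343/5 ≈ 68.600)
-45503/(-371) - 48373/J = -45503/(-371) - 48373/343/5 = -45503*(-1/371) - 48373*5/343 = 45503/371 - 241865/343 = -10589198/18179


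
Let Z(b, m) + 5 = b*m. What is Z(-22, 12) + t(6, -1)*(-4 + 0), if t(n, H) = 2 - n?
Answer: -253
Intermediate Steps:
Z(b, m) = -5 + b*m
Z(-22, 12) + t(6, -1)*(-4 + 0) = (-5 - 22*12) + (2 - 1*6)*(-4 + 0) = (-5 - 264) + (2 - 6)*(-4) = -269 - 4*(-4) = -269 + 16 = -253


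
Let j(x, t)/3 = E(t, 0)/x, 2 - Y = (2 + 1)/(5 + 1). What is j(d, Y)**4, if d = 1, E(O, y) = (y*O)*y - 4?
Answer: 20736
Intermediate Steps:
E(O, y) = -4 + O*y**2 (E(O, y) = (O*y)*y - 4 = O*y**2 - 4 = -4 + O*y**2)
Y = 3/2 (Y = 2 - (2 + 1)/(5 + 1) = 2 - 3/6 = 2 - 1*1/2 = 2 - 1/2 = 3/2 ≈ 1.5000)
j(x, t) = -12/x (j(x, t) = 3*((-4 + t*0**2)/x) = 3*((-4 + t*0)/x) = 3*((-4 + 0)/x) = 3*(-4/x) = -12/x)
j(d, Y)**4 = (-12/1)**4 = (-12*1)**4 = (-12)**4 = 20736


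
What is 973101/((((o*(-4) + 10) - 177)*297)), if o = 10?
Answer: -324367/20493 ≈ -15.828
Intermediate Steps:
973101/((((o*(-4) + 10) - 177)*297)) = 973101/((((10*(-4) + 10) - 177)*297)) = 973101/((((-40 + 10) - 177)*297)) = 973101/(((-30 - 177)*297)) = 973101/((-207*297)) = 973101/(-61479) = 973101*(-1/61479) = -324367/20493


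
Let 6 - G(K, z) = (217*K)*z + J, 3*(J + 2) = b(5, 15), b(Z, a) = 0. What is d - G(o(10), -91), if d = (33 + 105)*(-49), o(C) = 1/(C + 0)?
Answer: -87447/10 ≈ -8744.7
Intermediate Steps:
o(C) = 1/C
d = -6762 (d = 138*(-49) = -6762)
J = -2 (J = -2 + (⅓)*0 = -2 + 0 = -2)
G(K, z) = 8 - 217*K*z (G(K, z) = 6 - ((217*K)*z - 2) = 6 - (217*K*z - 2) = 6 - (-2 + 217*K*z) = 6 + (2 - 217*K*z) = 8 - 217*K*z)
d - G(o(10), -91) = -6762 - (8 - 217*(-91)/10) = -6762 - (8 - 217*⅒*(-91)) = -6762 - (8 + 19747/10) = -6762 - 1*19827/10 = -6762 - 19827/10 = -87447/10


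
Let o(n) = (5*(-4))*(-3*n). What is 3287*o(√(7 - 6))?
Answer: 197220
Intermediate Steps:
o(n) = 60*n (o(n) = -(-60)*n = 60*n)
3287*o(√(7 - 6)) = 3287*(60*√(7 - 6)) = 3287*(60*√1) = 3287*(60*1) = 3287*60 = 197220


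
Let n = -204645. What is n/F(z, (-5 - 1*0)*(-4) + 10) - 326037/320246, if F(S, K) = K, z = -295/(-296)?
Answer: -1092442063/160123 ≈ -6822.5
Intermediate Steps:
z = 295/296 (z = -295*(-1/296) = 295/296 ≈ 0.99662)
n/F(z, (-5 - 1*0)*(-4) + 10) - 326037/320246 = -204645/((-5 - 1*0)*(-4) + 10) - 326037/320246 = -204645/((-5 + 0)*(-4) + 10) - 326037*1/320246 = -204645/(-5*(-4) + 10) - 326037/320246 = -204645/(20 + 10) - 326037/320246 = -204645/30 - 326037/320246 = -204645*1/30 - 326037/320246 = -13643/2 - 326037/320246 = -1092442063/160123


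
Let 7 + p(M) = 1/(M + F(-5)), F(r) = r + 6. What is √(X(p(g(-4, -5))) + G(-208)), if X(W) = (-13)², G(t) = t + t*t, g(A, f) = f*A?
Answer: 5*√1729 ≈ 207.91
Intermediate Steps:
F(r) = 6 + r
g(A, f) = A*f
G(t) = t + t²
p(M) = -7 + 1/(1 + M) (p(M) = -7 + 1/(M + (6 - 5)) = -7 + 1/(M + 1) = -7 + 1/(1 + M))
X(W) = 169
√(X(p(g(-4, -5))) + G(-208)) = √(169 - 208*(1 - 208)) = √(169 - 208*(-207)) = √(169 + 43056) = √43225 = 5*√1729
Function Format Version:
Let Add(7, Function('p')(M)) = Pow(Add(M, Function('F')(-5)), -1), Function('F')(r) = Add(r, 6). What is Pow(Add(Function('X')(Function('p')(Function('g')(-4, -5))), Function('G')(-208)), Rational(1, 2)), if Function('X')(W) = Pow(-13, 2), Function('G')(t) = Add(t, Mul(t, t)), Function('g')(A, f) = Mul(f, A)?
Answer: Mul(5, Pow(1729, Rational(1, 2))) ≈ 207.91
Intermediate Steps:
Function('F')(r) = Add(6, r)
Function('g')(A, f) = Mul(A, f)
Function('G')(t) = Add(t, Pow(t, 2))
Function('p')(M) = Add(-7, Pow(Add(1, M), -1)) (Function('p')(M) = Add(-7, Pow(Add(M, Add(6, -5)), -1)) = Add(-7, Pow(Add(M, 1), -1)) = Add(-7, Pow(Add(1, M), -1)))
Function('X')(W) = 169
Pow(Add(Function('X')(Function('p')(Function('g')(-4, -5))), Function('G')(-208)), Rational(1, 2)) = Pow(Add(169, Mul(-208, Add(1, -208))), Rational(1, 2)) = Pow(Add(169, Mul(-208, -207)), Rational(1, 2)) = Pow(Add(169, 43056), Rational(1, 2)) = Pow(43225, Rational(1, 2)) = Mul(5, Pow(1729, Rational(1, 2)))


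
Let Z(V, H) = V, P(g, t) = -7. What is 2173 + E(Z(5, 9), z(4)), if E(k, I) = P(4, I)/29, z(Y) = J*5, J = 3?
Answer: 63010/29 ≈ 2172.8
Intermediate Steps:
z(Y) = 15 (z(Y) = 3*5 = 15)
E(k, I) = -7/29
2173 + E(Z(5, 9), z(4)) = 2173 - 7/29 = 63010/29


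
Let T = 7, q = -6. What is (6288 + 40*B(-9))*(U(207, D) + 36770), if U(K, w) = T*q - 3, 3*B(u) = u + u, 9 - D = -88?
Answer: 222112800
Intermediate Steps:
D = 97 (D = 9 - 1*(-88) = 9 + 88 = 97)
B(u) = 2*u/3 (B(u) = (u + u)/3 = (2*u)/3 = 2*u/3)
U(K, w) = -45 (U(K, w) = 7*(-6) - 3 = -42 - 3 = -45)
(6288 + 40*B(-9))*(U(207, D) + 36770) = (6288 + 40*((⅔)*(-9)))*(-45 + 36770) = (6288 + 40*(-6))*36725 = (6288 - 240)*36725 = 6048*36725 = 222112800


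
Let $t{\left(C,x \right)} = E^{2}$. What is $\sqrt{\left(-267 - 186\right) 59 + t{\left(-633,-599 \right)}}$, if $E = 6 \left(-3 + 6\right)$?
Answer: $i \sqrt{26403} \approx 162.49 i$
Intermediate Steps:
$E = 18$ ($E = 6 \cdot 3 = 18$)
$t{\left(C,x \right)} = 324$ ($t{\left(C,x \right)} = 18^{2} = 324$)
$\sqrt{\left(-267 - 186\right) 59 + t{\left(-633,-599 \right)}} = \sqrt{\left(-267 - 186\right) 59 + 324} = \sqrt{\left(-453\right) 59 + 324} = \sqrt{-26727 + 324} = \sqrt{-26403} = i \sqrt{26403}$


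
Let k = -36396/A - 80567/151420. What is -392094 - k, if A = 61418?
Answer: -1823214924024157/4649956780 ≈ -3.9209e+5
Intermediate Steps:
k = -5229673163/4649956780 (k = -36396/61418 - 80567/151420 = -36396*1/61418 - 80567*1/151420 = -18198/30709 - 80567/151420 = -5229673163/4649956780 ≈ -1.1247)
-392094 - k = -392094 - 1*(-5229673163/4649956780) = -392094 + 5229673163/4649956780 = -1823214924024157/4649956780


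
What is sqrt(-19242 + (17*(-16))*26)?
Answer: I*sqrt(26314) ≈ 162.22*I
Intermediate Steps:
sqrt(-19242 + (17*(-16))*26) = sqrt(-19242 - 272*26) = sqrt(-19242 - 7072) = sqrt(-26314) = I*sqrt(26314)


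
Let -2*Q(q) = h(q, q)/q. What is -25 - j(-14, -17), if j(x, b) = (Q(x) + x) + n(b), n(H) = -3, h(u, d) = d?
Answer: -15/2 ≈ -7.5000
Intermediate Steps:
Q(q) = -½ (Q(q) = -q/(2*q) = -½*1 = -½)
j(x, b) = -7/2 + x (j(x, b) = (-½ + x) - 3 = -7/2 + x)
-25 - j(-14, -17) = -25 - (-7/2 - 14) = -25 - 1*(-35/2) = -25 + 35/2 = -15/2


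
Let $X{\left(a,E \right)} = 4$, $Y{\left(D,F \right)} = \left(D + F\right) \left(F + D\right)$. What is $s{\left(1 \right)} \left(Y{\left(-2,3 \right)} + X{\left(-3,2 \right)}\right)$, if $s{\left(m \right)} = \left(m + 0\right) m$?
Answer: $5$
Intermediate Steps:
$Y{\left(D,F \right)} = \left(D + F\right)^{2}$ ($Y{\left(D,F \right)} = \left(D + F\right) \left(D + F\right) = \left(D + F\right)^{2}$)
$s{\left(m \right)} = m^{2}$ ($s{\left(m \right)} = m m = m^{2}$)
$s{\left(1 \right)} \left(Y{\left(-2,3 \right)} + X{\left(-3,2 \right)}\right) = 1^{2} \left(\left(-2 + 3\right)^{2} + 4\right) = 1 \left(1^{2} + 4\right) = 1 \left(1 + 4\right) = 1 \cdot 5 = 5$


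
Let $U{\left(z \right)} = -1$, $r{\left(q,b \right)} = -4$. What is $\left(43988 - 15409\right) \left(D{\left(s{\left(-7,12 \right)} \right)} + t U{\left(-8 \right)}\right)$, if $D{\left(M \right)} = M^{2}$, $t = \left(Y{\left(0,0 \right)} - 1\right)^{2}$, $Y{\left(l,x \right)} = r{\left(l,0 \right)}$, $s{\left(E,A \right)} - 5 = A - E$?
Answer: $15747029$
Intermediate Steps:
$s{\left(E,A \right)} = 5 + A - E$ ($s{\left(E,A \right)} = 5 + \left(A - E\right) = 5 + A - E$)
$Y{\left(l,x \right)} = -4$
$t = 25$ ($t = \left(-4 - 1\right)^{2} = \left(-5\right)^{2} = 25$)
$\left(43988 - 15409\right) \left(D{\left(s{\left(-7,12 \right)} \right)} + t U{\left(-8 \right)}\right) = \left(43988 - 15409\right) \left(\left(5 + 12 - -7\right)^{2} + 25 \left(-1\right)\right) = 28579 \left(\left(5 + 12 + 7\right)^{2} - 25\right) = 28579 \left(24^{2} - 25\right) = 28579 \left(576 - 25\right) = 28579 \cdot 551 = 15747029$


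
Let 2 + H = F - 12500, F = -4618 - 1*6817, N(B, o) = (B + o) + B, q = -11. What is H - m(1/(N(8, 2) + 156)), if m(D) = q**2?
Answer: -24058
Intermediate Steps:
N(B, o) = o + 2*B
F = -11435 (F = -4618 - 6817 = -11435)
m(D) = 121 (m(D) = (-11)**2 = 121)
H = -23937 (H = -2 + (-11435 - 12500) = -2 - 23935 = -23937)
H - m(1/(N(8, 2) + 156)) = -23937 - 1*121 = -23937 - 121 = -24058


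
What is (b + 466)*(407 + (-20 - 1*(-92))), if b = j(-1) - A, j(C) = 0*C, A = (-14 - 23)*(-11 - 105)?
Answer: -1832654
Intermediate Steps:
A = 4292 (A = -37*(-116) = 4292)
j(C) = 0
b = -4292 (b = 0 - 1*4292 = 0 - 4292 = -4292)
(b + 466)*(407 + (-20 - 1*(-92))) = (-4292 + 466)*(407 + (-20 - 1*(-92))) = -3826*(407 + (-20 + 92)) = -3826*(407 + 72) = -3826*479 = -1832654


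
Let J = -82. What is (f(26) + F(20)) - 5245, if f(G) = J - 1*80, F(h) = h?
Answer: -5387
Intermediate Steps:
f(G) = -162 (f(G) = -82 - 1*80 = -82 - 80 = -162)
(f(26) + F(20)) - 5245 = (-162 + 20) - 5245 = -142 - 5245 = -5387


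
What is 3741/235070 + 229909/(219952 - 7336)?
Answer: 27420052543/24989821560 ≈ 1.0972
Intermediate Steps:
3741/235070 + 229909/(219952 - 7336) = 3741*(1/235070) + 229909/212616 = 3741/235070 + 229909*(1/212616) = 3741/235070 + 229909/212616 = 27420052543/24989821560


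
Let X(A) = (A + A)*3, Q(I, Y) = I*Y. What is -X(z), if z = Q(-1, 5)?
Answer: 30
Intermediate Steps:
z = -5 (z = -1*5 = -5)
X(A) = 6*A (X(A) = (2*A)*3 = 6*A)
-X(z) = -6*(-5) = -1*(-30) = 30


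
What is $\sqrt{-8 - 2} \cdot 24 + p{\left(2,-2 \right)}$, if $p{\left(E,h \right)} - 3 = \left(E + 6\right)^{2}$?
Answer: $67 + 24 i \sqrt{10} \approx 67.0 + 75.895 i$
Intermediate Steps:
$p{\left(E,h \right)} = 3 + \left(6 + E\right)^{2}$ ($p{\left(E,h \right)} = 3 + \left(E + 6\right)^{2} = 3 + \left(6 + E\right)^{2}$)
$\sqrt{-8 - 2} \cdot 24 + p{\left(2,-2 \right)} = \sqrt{-8 - 2} \cdot 24 + \left(3 + \left(6 + 2\right)^{2}\right) = \sqrt{-10} \cdot 24 + \left(3 + 8^{2}\right) = i \sqrt{10} \cdot 24 + \left(3 + 64\right) = 24 i \sqrt{10} + 67 = 67 + 24 i \sqrt{10}$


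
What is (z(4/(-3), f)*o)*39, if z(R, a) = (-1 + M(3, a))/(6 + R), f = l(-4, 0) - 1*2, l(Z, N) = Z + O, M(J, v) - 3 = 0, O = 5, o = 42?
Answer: 702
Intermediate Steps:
M(J, v) = 3 (M(J, v) = 3 + 0 = 3)
l(Z, N) = 5 + Z (l(Z, N) = Z + 5 = 5 + Z)
f = -1 (f = (5 - 4) - 1*2 = 1 - 2 = -1)
z(R, a) = 2/(6 + R) (z(R, a) = (-1 + 3)/(6 + R) = 2/(6 + R))
(z(4/(-3), f)*o)*39 = ((2/(6 + 4/(-3)))*42)*39 = ((2/(6 + 4*(-1/3)))*42)*39 = ((2/(6 - 4/3))*42)*39 = ((2/(14/3))*42)*39 = ((2*(3/14))*42)*39 = ((3/7)*42)*39 = 18*39 = 702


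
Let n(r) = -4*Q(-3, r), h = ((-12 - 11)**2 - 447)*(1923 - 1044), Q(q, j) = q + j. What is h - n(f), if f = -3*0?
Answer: 72066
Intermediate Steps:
Q(q, j) = j + q
h = 72078 (h = ((-23)**2 - 447)*879 = (529 - 447)*879 = 82*879 = 72078)
f = 0
n(r) = 12 - 4*r (n(r) = -4*(r - 3) = -4*(-3 + r) = 12 - 4*r)
h - n(f) = 72078 - (12 - 4*0) = 72078 - (12 + 0) = 72078 - 1*12 = 72078 - 12 = 72066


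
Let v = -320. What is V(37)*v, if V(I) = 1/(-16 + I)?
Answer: -320/21 ≈ -15.238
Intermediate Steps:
V(37)*v = -320/(-16 + 37) = -320/21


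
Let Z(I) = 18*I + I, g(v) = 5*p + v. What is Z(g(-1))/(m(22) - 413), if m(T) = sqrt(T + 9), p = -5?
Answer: 102011/85269 + 247*sqrt(31)/85269 ≈ 1.2125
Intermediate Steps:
g(v) = -25 + v (g(v) = 5*(-5) + v = -25 + v)
m(T) = sqrt(9 + T)
Z(I) = 19*I
Z(g(-1))/(m(22) - 413) = (19*(-25 - 1))/(sqrt(9 + 22) - 413) = (19*(-26))/(sqrt(31) - 413) = -494/(-413 + sqrt(31))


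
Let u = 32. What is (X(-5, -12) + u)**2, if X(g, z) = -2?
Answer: 900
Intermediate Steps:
(X(-5, -12) + u)**2 = (-2 + 32)**2 = 30**2 = 900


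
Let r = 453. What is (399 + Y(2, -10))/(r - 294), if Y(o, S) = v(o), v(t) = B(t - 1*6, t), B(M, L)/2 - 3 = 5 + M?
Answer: 407/159 ≈ 2.5597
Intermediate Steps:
B(M, L) = 16 + 2*M (B(M, L) = 6 + 2*(5 + M) = 6 + (10 + 2*M) = 16 + 2*M)
v(t) = 4 + 2*t (v(t) = 16 + 2*(t - 1*6) = 16 + 2*(t - 6) = 16 + 2*(-6 + t) = 16 + (-12 + 2*t) = 4 + 2*t)
Y(o, S) = 4 + 2*o
(399 + Y(2, -10))/(r - 294) = (399 + (4 + 2*2))/(453 - 294) = (399 + (4 + 4))/159 = (399 + 8)*(1/159) = 407*(1/159) = 407/159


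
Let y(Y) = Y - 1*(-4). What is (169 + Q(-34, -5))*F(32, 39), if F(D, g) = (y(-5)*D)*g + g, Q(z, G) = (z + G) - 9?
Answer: -146289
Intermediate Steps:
y(Y) = 4 + Y (y(Y) = Y + 4 = 4 + Y)
Q(z, G) = -9 + G + z (Q(z, G) = (G + z) - 9 = -9 + G + z)
F(D, g) = g - D*g (F(D, g) = ((4 - 5)*D)*g + g = (-D)*g + g = -D*g + g = g - D*g)
(169 + Q(-34, -5))*F(32, 39) = (169 + (-9 - 5 - 34))*(39*(1 - 1*32)) = (169 - 48)*(39*(1 - 32)) = 121*(39*(-31)) = 121*(-1209) = -146289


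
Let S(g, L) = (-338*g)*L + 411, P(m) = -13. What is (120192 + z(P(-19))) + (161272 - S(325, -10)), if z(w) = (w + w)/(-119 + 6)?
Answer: -92371485/113 ≈ -8.1745e+5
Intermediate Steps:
S(g, L) = 411 - 338*L*g (S(g, L) = -338*L*g + 411 = 411 - 338*L*g)
z(w) = -2*w/113 (z(w) = (2*w)/(-113) = (2*w)*(-1/113) = -2*w/113)
(120192 + z(P(-19))) + (161272 - S(325, -10)) = (120192 - 2/113*(-13)) + (161272 - (411 - 338*(-10)*325)) = (120192 + 26/113) + (161272 - (411 + 1098500)) = 13581722/113 + (161272 - 1*1098911) = 13581722/113 + (161272 - 1098911) = 13581722/113 - 937639 = -92371485/113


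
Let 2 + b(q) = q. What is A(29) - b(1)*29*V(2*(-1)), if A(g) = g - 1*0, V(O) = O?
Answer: -29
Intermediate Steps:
b(q) = -2 + q
A(g) = g (A(g) = g + 0 = g)
A(29) - b(1)*29*V(2*(-1)) = 29 - (-2 + 1)*29*2*(-1) = 29 - (-1*29)*(-2) = 29 - (-29)*(-2) = 29 - 1*58 = 29 - 58 = -29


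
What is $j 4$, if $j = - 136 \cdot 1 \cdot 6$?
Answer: $-3264$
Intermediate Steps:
$j = -816$ ($j = \left(-136\right) 6 = -816$)
$j 4 = \left(-816\right) 4 = -3264$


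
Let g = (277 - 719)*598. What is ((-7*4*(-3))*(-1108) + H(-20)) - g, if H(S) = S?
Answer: 171224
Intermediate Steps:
g = -264316 (g = -442*598 = -264316)
((-7*4*(-3))*(-1108) + H(-20)) - g = ((-7*4*(-3))*(-1108) - 20) - 1*(-264316) = (-28*(-3)*(-1108) - 20) + 264316 = (84*(-1108) - 20) + 264316 = (-93072 - 20) + 264316 = -93092 + 264316 = 171224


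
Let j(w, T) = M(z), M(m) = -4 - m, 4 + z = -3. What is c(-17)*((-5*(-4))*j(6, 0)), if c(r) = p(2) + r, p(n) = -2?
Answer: -1140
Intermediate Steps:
z = -7 (z = -4 - 3 = -7)
j(w, T) = 3 (j(w, T) = -4 - 1*(-7) = -4 + 7 = 3)
c(r) = -2 + r
c(-17)*((-5*(-4))*j(6, 0)) = (-2 - 17)*(-5*(-4)*3) = -380*3 = -19*60 = -1140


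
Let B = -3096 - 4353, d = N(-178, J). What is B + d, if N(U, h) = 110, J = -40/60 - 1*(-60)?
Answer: -7339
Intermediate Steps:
J = 178/3 (J = -40*1/60 + 60 = -2/3 + 60 = 178/3 ≈ 59.333)
d = 110
B = -7449
B + d = -7449 + 110 = -7339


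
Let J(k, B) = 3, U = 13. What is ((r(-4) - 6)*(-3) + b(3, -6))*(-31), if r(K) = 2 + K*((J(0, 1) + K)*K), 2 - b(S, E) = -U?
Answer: -2325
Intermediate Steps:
b(S, E) = 15 (b(S, E) = 2 - (-1)*13 = 2 - 1*(-13) = 2 + 13 = 15)
r(K) = 2 + K²*(3 + K) (r(K) = 2 + K*((3 + K)*K) = 2 + K*(K*(3 + K)) = 2 + K²*(3 + K))
((r(-4) - 6)*(-3) + b(3, -6))*(-31) = (((2 + (-4)³ + 3*(-4)²) - 6)*(-3) + 15)*(-31) = (((2 - 64 + 3*16) - 6)*(-3) + 15)*(-31) = (((2 - 64 + 48) - 6)*(-3) + 15)*(-31) = ((-14 - 6)*(-3) + 15)*(-31) = (-20*(-3) + 15)*(-31) = (60 + 15)*(-31) = 75*(-31) = -2325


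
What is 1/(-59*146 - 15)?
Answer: -1/8629 ≈ -0.00011589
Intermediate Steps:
1/(-59*146 - 15) = 1/(-8614 - 15) = 1/(-8629) = -1/8629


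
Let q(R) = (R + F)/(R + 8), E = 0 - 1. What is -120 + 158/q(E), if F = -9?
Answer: -1153/5 ≈ -230.60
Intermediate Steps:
E = -1
q(R) = (-9 + R)/(8 + R) (q(R) = (R - 9)/(R + 8) = (-9 + R)/(8 + R))
-120 + 158/q(E) = -120 + 158/((-9 - 1)/(8 - 1)) = -120 + 158/(-10/7) = -120 - 7/10*158 = -120 - 553/5 = -1153/5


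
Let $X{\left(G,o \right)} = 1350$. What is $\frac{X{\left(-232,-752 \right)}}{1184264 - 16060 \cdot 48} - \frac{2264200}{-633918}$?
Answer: $\frac{234209960525}{65512889628} \approx 3.575$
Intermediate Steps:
$\frac{X{\left(-232,-752 \right)}}{1184264 - 16060 \cdot 48} - \frac{2264200}{-633918} = \frac{1350}{1184264 - 16060 \cdot 48} - \frac{2264200}{-633918} = \frac{1350}{1184264 - 770880} - - \frac{1132100}{316959} = \frac{1350}{1184264 - 770880} + \frac{1132100}{316959} = \frac{1350}{413384} + \frac{1132100}{316959} = 1350 \cdot \frac{1}{413384} + \frac{1132100}{316959} = \frac{675}{206692} + \frac{1132100}{316959} = \frac{234209960525}{65512889628}$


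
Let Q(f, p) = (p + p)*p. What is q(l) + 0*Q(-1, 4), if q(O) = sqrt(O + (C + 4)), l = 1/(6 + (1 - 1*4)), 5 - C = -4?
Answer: 2*sqrt(30)/3 ≈ 3.6515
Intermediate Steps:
C = 9 (C = 5 - 1*(-4) = 5 + 4 = 9)
Q(f, p) = 2*p**2 (Q(f, p) = (2*p)*p = 2*p**2)
l = 1/3 (l = 1/(6 + (1 - 4)) = 1/(6 - 3) = 1/3 ≈ 0.33333)
q(O) = sqrt(13 + O) (q(O) = sqrt(O + (9 + 4)) = sqrt(O + 13) = sqrt(13 + O))
q(l) + 0*Q(-1, 4) = sqrt(13 + 1/3) + 0*(2*4**2) = sqrt(40/3) + 0*(2*16) = 2*sqrt(30)/3 + 0*32 = 2*sqrt(30)/3 + 0 = 2*sqrt(30)/3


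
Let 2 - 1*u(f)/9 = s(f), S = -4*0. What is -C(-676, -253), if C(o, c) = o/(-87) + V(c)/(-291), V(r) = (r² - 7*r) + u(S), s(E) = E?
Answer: 614190/2813 ≈ 218.34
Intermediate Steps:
S = 0
u(f) = 18 - 9*f
V(r) = 18 + r² - 7*r (V(r) = (r² - 7*r) + (18 - 9*0) = (r² - 7*r) + (18 + 0) = (r² - 7*r) + 18 = 18 + r² - 7*r)
C(o, c) = -6/97 - o/87 - c²/291 + 7*c/291 (C(o, c) = o/(-87) + (18 + c² - 7*c)/(-291) = o*(-1/87) + (18 + c² - 7*c)*(-1/291) = -o/87 + (-6/97 - c²/291 + 7*c/291) = -6/97 - o/87 - c²/291 + 7*c/291)
-C(-676, -253) = -(-6/97 - 1/87*(-676) - 1/291*(-253)² + (7/291)*(-253)) = -(-6/97 + 676/87 - 1/291*64009 - 1771/291) = -(-6/97 + 676/87 - 64009/291 - 1771/291) = -1*(-614190/2813) = 614190/2813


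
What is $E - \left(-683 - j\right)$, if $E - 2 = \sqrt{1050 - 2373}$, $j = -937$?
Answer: $-252 + 21 i \sqrt{3} \approx -252.0 + 36.373 i$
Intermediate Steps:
$E = 2 + 21 i \sqrt{3}$ ($E = 2 + \sqrt{1050 - 2373} = 2 + \sqrt{-1323} = 2 + 21 i \sqrt{3} \approx 2.0 + 36.373 i$)
$E - \left(-683 - j\right) = \left(2 + 21 i \sqrt{3}\right) - \left(-683 - -937\right) = \left(2 + 21 i \sqrt{3}\right) - \left(-683 + 937\right) = \left(2 + 21 i \sqrt{3}\right) - 254 = -252 + 21 i \sqrt{3}$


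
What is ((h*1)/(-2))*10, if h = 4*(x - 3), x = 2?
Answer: 20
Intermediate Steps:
h = -4 (h = 4*(2 - 3) = 4*(-1) = -4)
((h*1)/(-2))*10 = (-4*1/(-2))*10 = -4*(-½)*10 = 2*10 = 20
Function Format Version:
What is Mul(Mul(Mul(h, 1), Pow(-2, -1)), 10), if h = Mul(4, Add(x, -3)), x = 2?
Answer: 20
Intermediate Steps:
h = -4 (h = Mul(4, Add(2, -3)) = Mul(4, -1) = -4)
Mul(Mul(Mul(h, 1), Pow(-2, -1)), 10) = Mul(Mul(Mul(-4, 1), Pow(-2, -1)), 10) = Mul(Mul(-4, Rational(-1, 2)), 10) = Mul(2, 10) = 20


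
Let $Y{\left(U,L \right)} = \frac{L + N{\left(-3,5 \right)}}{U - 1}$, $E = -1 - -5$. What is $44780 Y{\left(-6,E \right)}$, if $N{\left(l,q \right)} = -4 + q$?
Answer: $- \frac{223900}{7} \approx -31986.0$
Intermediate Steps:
$E = 4$ ($E = -1 + 5 = 4$)
$Y{\left(U,L \right)} = \frac{1 + L}{-1 + U}$ ($Y{\left(U,L \right)} = \frac{L + \left(-4 + 5\right)}{U - 1} = \frac{L + 1}{-1 + U} = \frac{1 + L}{-1 + U}$)
$44780 Y{\left(-6,E \right)} = 44780 \frac{1 + 4}{-1 - 6} = 44780 \frac{1}{-7} \cdot 5 = 44780 \left(\left(- \frac{1}{7}\right) 5\right) = 44780 \left(- \frac{5}{7}\right) = - \frac{223900}{7}$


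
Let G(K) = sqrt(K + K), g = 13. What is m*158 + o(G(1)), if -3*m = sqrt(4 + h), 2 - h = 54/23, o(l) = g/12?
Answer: 13/12 - 316*sqrt(483)/69 ≈ -99.566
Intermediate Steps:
G(K) = sqrt(2)*sqrt(K) (G(K) = sqrt(2*K) = sqrt(2)*sqrt(K))
o(l) = 13/12
h = -8/23 (h = 2 - 54/23 = -8/23 ≈ -0.34783)
m = -2*sqrt(483)/69 (m = -sqrt(4 - 8/23)/3 = -2*sqrt(483)/69 ≈ -0.63702)
m*158 + o(G(1)) = -2*sqrt(483)/69*158 + 13/12 = -316*sqrt(483)/69 + 13/12 = 13/12 - 316*sqrt(483)/69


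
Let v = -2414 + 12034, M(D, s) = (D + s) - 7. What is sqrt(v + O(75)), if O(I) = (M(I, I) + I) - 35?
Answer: sqrt(9803) ≈ 99.010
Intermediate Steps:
M(D, s) = -7 + D + s
O(I) = -42 + 3*I (O(I) = ((-7 + I + I) + I) - 35 = ((-7 + 2*I) + I) - 35 = (-7 + 3*I) - 35 = -42 + 3*I)
v = 9620
sqrt(v + O(75)) = sqrt(9620 + (-42 + 3*75)) = sqrt(9620 + (-42 + 225)) = sqrt(9620 + 183) = sqrt(9803)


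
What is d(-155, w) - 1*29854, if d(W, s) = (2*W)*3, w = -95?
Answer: -30784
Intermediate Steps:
d(W, s) = 6*W
d(-155, w) - 1*29854 = 6*(-155) - 1*29854 = -930 - 29854 = -30784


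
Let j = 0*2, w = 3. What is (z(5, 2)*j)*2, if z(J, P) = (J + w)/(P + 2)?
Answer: 0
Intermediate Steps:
j = 0
z(J, P) = (3 + J)/(2 + P) (z(J, P) = (J + 3)/(P + 2) = (3 + J)/(2 + P))
(z(5, 2)*j)*2 = (((3 + 5)/(2 + 2))*0)*2 = ((8/4)*0)*2 = (((¼)*8)*0)*2 = (2*0)*2 = 0*2 = 0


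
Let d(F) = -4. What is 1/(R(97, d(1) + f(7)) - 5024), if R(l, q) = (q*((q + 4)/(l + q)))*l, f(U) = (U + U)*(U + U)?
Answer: 289/2198368 ≈ 0.00013146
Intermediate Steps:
f(U) = 4*U² (f(U) = (2*U)*(2*U) = 4*U²)
R(l, q) = l*q*(4 + q)/(l + q) (R(l, q) = (q*((4 + q)/(l + q)))*l = (q*(4 + q)/(l + q))*l = l*q*(4 + q)/(l + q))
1/(R(97, d(1) + f(7)) - 5024) = 1/(97*(-4 + 4*7²)*(4 + (-4 + 4*7²))/(97 + (-4 + 4*7²)) - 5024) = 1/(97*(-4 + 4*49)*(4 + (-4 + 4*49))/(97 + (-4 + 4*49)) - 5024) = 1/(97*(-4 + 196)*(4 + (-4 + 196))/(97 + (-4 + 196)) - 5024) = 1/(97*192*(4 + 192)/(97 + 192) - 5024) = 1/(97*192*196/289 - 5024) = 1/(97*192*(1/289)*196 - 5024) = 1/(3650304/289 - 5024) = 1/(2198368/289) = 289/2198368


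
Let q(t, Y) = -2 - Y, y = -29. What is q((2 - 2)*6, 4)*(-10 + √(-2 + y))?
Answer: 60 - 6*I*√31 ≈ 60.0 - 33.407*I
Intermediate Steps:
q((2 - 2)*6, 4)*(-10 + √(-2 + y)) = (-2 - 1*4)*(-10 + √(-2 - 29)) = (-2 - 4)*(-10 + √(-31)) = -6*(-10 + I*√31) = 60 - 6*I*√31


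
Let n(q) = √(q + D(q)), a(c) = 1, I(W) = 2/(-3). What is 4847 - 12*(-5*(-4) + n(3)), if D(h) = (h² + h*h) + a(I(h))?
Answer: 4607 - 12*√22 ≈ 4550.7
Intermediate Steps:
I(W) = -⅔ (I(W) = 2*(-⅓) = -⅔)
D(h) = 1 + 2*h² (D(h) = (h² + h*h) + 1 = (h² + h²) + 1 = 2*h² + 1 = 1 + 2*h²)
n(q) = √(1 + q + 2*q²) (n(q) = √(q + (1 + 2*q²)) = √(1 + q + 2*q²))
4847 - 12*(-5*(-4) + n(3)) = 4847 - 12*(-5*(-4) + √(1 + 3 + 2*3²)) = 4847 - 12*(20 + √(1 + 3 + 2*9)) = 4847 - 12*(20 + √(1 + 3 + 18)) = 4847 - 12*(20 + √22) = 4847 + (-240 - 12*√22) = 4607 - 12*√22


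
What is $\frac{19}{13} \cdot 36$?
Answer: $\frac{684}{13} \approx 52.615$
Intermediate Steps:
$\frac{19}{13} \cdot 36 = \frac{684}{13}$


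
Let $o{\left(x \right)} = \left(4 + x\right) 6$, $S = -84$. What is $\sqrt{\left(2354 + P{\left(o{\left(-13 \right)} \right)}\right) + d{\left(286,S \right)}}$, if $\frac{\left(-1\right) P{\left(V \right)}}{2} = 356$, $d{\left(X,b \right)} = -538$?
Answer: $4 \sqrt{69} \approx 33.227$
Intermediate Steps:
$o{\left(x \right)} = 24 + 6 x$
$P{\left(V \right)} = -712$ ($P{\left(V \right)} = \left(-2\right) 356 = -712$)
$\sqrt{\left(2354 + P{\left(o{\left(-13 \right)} \right)}\right) + d{\left(286,S \right)}} = \sqrt{\left(2354 - 712\right) - 538} = \sqrt{1642 - 538} = \sqrt{1104} = 4 \sqrt{69}$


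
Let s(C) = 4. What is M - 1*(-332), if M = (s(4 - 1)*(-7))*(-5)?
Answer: 472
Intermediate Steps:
M = 140 (M = (4*(-7))*(-5) = -28*(-5) = 140)
M - 1*(-332) = 140 - 1*(-332) = 140 + 332 = 472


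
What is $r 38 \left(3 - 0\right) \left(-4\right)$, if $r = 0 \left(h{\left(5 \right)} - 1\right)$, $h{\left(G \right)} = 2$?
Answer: $0$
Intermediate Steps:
$r = 0$ ($r = 0 \left(2 - 1\right) = 0 \cdot 1 = 0$)
$r 38 \left(3 - 0\right) \left(-4\right) = 0 \cdot 38 \left(3 - 0\right) \left(-4\right) = 0 \left(3 + 0\right) \left(-4\right) = 0 \cdot 3 \left(-4\right) = 0 \left(-12\right) = 0$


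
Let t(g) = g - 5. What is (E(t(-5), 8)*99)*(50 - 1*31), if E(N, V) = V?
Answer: 15048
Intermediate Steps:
t(g) = -5 + g
(E(t(-5), 8)*99)*(50 - 1*31) = (8*99)*(50 - 1*31) = 792*(50 - 31) = 792*19 = 15048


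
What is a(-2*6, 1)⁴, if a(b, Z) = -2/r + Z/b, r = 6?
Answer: 625/20736 ≈ 0.030141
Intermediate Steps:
a(b, Z) = -⅓ + Z/b (a(b, Z) = -2/6 + Z/b = -2*⅙ + Z/b = -⅓ + Z/b)
a(-2*6, 1)⁴ = ((1 - (-2)*6/3)/((-2*6)))⁴ = ((1 - ⅓*(-12))/(-12))⁴ = (-(1 + 4)/12)⁴ = (-1/12*5)⁴ = (-5/12)⁴ = 625/20736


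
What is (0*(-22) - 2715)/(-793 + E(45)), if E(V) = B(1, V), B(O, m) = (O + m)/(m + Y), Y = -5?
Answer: 18100/5279 ≈ 3.4287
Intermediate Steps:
B(O, m) = (O + m)/(-5 + m) (B(O, m) = (O + m)/(m - 5) = (O + m)/(-5 + m))
E(V) = (1 + V)/(-5 + V)
(0*(-22) - 2715)/(-793 + E(45)) = (0*(-22) - 2715)/(-793 + (1 + 45)/(-5 + 45)) = (0 - 2715)/(-793 + 46/40) = -2715/(-793 + (1/40)*46) = -2715/(-793 + 23/20) = -2715/(-15837/20) = -2715*(-20/15837) = 18100/5279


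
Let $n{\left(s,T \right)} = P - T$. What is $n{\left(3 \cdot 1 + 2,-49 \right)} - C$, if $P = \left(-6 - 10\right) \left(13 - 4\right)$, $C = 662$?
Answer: $-757$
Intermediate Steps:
$P = -144$ ($P = \left(-16\right) 9 = -144$)
$n{\left(s,T \right)} = -144 - T$
$n{\left(3 \cdot 1 + 2,-49 \right)} - C = \left(-144 - -49\right) - 662 = \left(-144 + 49\right) - 662 = -95 - 662 = -757$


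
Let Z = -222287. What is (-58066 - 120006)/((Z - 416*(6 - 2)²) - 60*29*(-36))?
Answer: 178072/166303 ≈ 1.0708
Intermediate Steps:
(-58066 - 120006)/((Z - 416*(6 - 2)²) - 60*29*(-36)) = (-58066 - 120006)/((-222287 - 416*(6 - 2)²) - 60*29*(-36)) = -178072/((-222287 - 416*4²) - 1740*(-36)) = -178072/((-222287 - 416*16) + 62640) = -178072/((-222287 - 6656) + 62640) = -178072/(-228943 + 62640) = -178072/(-166303) = -178072*(-1/166303) = 178072/166303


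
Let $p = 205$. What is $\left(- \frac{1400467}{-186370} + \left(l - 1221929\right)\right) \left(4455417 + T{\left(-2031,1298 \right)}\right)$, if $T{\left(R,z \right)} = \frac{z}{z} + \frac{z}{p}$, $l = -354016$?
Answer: $- \frac{134130618971716807902}{19102925} \approx -7.0215 \cdot 10^{12}$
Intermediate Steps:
$T{\left(R,z \right)} = 1 + \frac{z}{205}$ ($T{\left(R,z \right)} = \frac{z}{z} + \frac{z}{205} = 1 + z \frac{1}{205} = 1 + \frac{z}{205}$)
$\left(- \frac{1400467}{-186370} + \left(l - 1221929\right)\right) \left(4455417 + T{\left(-2031,1298 \right)}\right) = \left(- \frac{1400467}{-186370} - 1575945\right) \left(4455417 + \left(1 + \frac{1}{205} \cdot 1298\right)\right) = \left(\left(-1400467\right) \left(- \frac{1}{186370}\right) - 1575945\right) \left(4455417 + \left(1 + \frac{1298}{205}\right)\right) = \left(\frac{1400467}{186370} - 1575945\right) \left(4455417 + \frac{1503}{205}\right) = \left(- \frac{293707469183}{186370}\right) \frac{913361988}{205} = - \frac{134130618971716807902}{19102925}$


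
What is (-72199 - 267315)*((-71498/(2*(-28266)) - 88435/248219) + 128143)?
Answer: -21803539147667362393/501154161 ≈ -4.3507e+10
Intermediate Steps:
(-72199 - 267315)*((-71498/(2*(-28266)) - 88435/248219) + 128143) = -339514*((-71498/(-56532) - 88435*1/248219) + 128143) = -339514*((-71498*(-1/56532) - 88435/248219) + 128143) = -339514*((5107/4038 - 88435/248219) + 128143) = -339514*(910553903/1002308322 + 128143) = -339514*128439705859949/1002308322 = -21803539147667362393/501154161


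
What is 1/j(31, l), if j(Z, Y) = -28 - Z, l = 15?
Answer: -1/59 ≈ -0.016949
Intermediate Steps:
1/j(31, l) = 1/(-28 - 1*31) = 1/(-28 - 31) = 1/(-59) = -1/59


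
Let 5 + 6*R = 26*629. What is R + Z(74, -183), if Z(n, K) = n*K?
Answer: -64903/6 ≈ -10817.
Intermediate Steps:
R = 16349/6 (R = -5/6 + (26*629)/6 = -5/6 + (1/6)*16354 = -5/6 + 8177/3 = 16349/6 ≈ 2724.8)
Z(n, K) = K*n
R + Z(74, -183) = 16349/6 - 183*74 = 16349/6 - 13542 = -64903/6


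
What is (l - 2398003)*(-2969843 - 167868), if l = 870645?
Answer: 4792407997538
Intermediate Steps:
(l - 2398003)*(-2969843 - 167868) = (870645 - 2398003)*(-2969843 - 167868) = -1527358*(-3137711) = 4792407997538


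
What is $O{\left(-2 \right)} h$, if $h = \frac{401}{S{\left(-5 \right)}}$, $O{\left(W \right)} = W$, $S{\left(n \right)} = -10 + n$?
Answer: $\frac{802}{15} \approx 53.467$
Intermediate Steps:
$h = - \frac{401}{15}$ ($h = \frac{401}{-10 - 5} = \frac{401}{-15} = 401 \left(- \frac{1}{15}\right) = - \frac{401}{15} \approx -26.733$)
$O{\left(-2 \right)} h = \left(-2\right) \left(- \frac{401}{15}\right) = \frac{802}{15}$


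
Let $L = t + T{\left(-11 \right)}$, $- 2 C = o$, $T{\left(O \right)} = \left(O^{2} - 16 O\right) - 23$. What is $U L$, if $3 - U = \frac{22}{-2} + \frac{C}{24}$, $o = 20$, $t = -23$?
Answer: $\frac{43423}{12} \approx 3618.6$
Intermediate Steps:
$T{\left(O \right)} = -23 + O^{2} - 16 O$
$C = -10$ ($C = \left(- \frac{1}{2}\right) 20 = -10$)
$L = 251$ ($L = -23 - \left(-153 - 121\right) = -23 + \left(-23 + 121 + 176\right) = -23 + 274 = 251$)
$U = \frac{173}{12}$ ($U = 3 - \left(\frac{22}{-2} - \frac{10}{24}\right) = 3 - \left(22 \left(- \frac{1}{2}\right) - \frac{5}{12}\right) = 3 - \left(-11 - \frac{5}{12}\right) = 3 - - \frac{137}{12} = 3 + \frac{137}{12} = \frac{173}{12} \approx 14.417$)
$U L = \frac{173}{12} \cdot 251 = \frac{43423}{12}$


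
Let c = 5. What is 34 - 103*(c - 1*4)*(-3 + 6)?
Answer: -275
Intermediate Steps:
34 - 103*(c - 1*4)*(-3 + 6) = 34 - 103*(5 - 1*4)*(-3 + 6) = 34 - 103*(5 - 4)*3 = 34 - 103*3 = 34 - 309 = -275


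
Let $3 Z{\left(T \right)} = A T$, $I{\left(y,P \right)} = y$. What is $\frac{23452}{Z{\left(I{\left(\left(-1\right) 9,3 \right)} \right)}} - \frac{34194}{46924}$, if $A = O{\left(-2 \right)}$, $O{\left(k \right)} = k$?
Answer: $\frac{275064121}{70386} \approx 3907.9$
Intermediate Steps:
$A = -2$
$Z{\left(T \right)} = - \frac{2 T}{3}$ ($Z{\left(T \right)} = \frac{\left(-2\right) T}{3} = - \frac{2 T}{3}$)
$\frac{23452}{Z{\left(I{\left(\left(-1\right) 9,3 \right)} \right)}} - \frac{34194}{46924} = \frac{23452}{\left(- \frac{2}{3}\right) \left(\left(-1\right) 9\right)} - \frac{34194}{46924} = \frac{23452}{\left(- \frac{2}{3}\right) \left(-9\right)} - \frac{17097}{23462} = \frac{23452}{6} - \frac{17097}{23462} = 23452 \cdot \frac{1}{6} - \frac{17097}{23462} = \frac{11726}{3} - \frac{17097}{23462} = \frac{275064121}{70386}$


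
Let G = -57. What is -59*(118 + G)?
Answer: -3599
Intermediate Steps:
-59*(118 + G) = -59*(118 - 57) = -59*61 = -3599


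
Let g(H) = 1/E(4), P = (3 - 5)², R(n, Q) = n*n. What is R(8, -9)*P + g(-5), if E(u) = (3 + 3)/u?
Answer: 770/3 ≈ 256.67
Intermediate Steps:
R(n, Q) = n²
P = 4 (P = (-2)² = 4)
E(u) = 6/u
g(H) = ⅔ (g(H) = 1/(6/4) = 1/(6*(¼)) = 1/(3/2) = ⅔)
R(8, -9)*P + g(-5) = 8²*4 + ⅔ = 64*4 + ⅔ = 256 + ⅔ = 770/3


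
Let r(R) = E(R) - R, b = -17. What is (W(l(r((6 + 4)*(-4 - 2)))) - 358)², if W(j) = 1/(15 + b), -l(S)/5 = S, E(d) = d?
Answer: 514089/4 ≈ 1.2852e+5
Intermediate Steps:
r(R) = 0 (r(R) = R - R = 0)
l(S) = -5*S
W(j) = -½ (W(j) = 1/(15 - 17) = 1/(-2) = -½)
(W(l(r((6 + 4)*(-4 - 2)))) - 358)² = (-½ - 358)² = (-717/2)² = 514089/4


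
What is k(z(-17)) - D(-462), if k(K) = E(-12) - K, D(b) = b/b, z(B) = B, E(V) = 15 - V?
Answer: 43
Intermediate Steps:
D(b) = 1
k(K) = 27 - K (k(K) = (15 - 1*(-12)) - K = (15 + 12) - K = 27 - K)
k(z(-17)) - D(-462) = (27 - 1*(-17)) - 1*1 = (27 + 17) - 1 = 44 - 1 = 43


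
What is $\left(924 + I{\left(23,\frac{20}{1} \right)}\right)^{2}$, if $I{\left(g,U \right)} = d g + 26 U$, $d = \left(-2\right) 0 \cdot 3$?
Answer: $2085136$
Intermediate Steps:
$d = 0$ ($d = 0 \cdot 3 = 0$)
$I{\left(g,U \right)} = 26 U$ ($I{\left(g,U \right)} = 0 g + 26 U = 0 + 26 U = 26 U$)
$\left(924 + I{\left(23,\frac{20}{1} \right)}\right)^{2} = \left(924 + 26 \cdot \frac{20}{1}\right)^{2} = \left(924 + 26 \cdot 20 \cdot 1\right)^{2} = \left(924 + 26 \cdot 20\right)^{2} = \left(924 + 520\right)^{2} = 1444^{2} = 2085136$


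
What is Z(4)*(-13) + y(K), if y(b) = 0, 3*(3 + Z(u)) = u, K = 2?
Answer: 65/3 ≈ 21.667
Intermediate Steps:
Z(u) = -3 + u/3
Z(4)*(-13) + y(K) = (-3 + (1/3)*4)*(-13) + 0 = (-3 + 4/3)*(-13) + 0 = -5/3*(-13) + 0 = 65/3 + 0 = 65/3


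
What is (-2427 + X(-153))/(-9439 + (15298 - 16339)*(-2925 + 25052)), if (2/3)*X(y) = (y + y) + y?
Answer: 6231/46087292 ≈ 0.00013520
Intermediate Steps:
X(y) = 9*y/2 (X(y) = 3*((y + y) + y)/2 = 3*(2*y + y)/2 = 3*(3*y)/2 = 9*y/2)
(-2427 + X(-153))/(-9439 + (15298 - 16339)*(-2925 + 25052)) = (-2427 + (9/2)*(-153))/(-9439 + (15298 - 16339)*(-2925 + 25052)) = (-2427 - 1377/2)/(-9439 - 1041*22127) = -6231/(2*(-9439 - 23034207)) = -6231/2/(-23043646) = -6231/2*(-1/23043646) = 6231/46087292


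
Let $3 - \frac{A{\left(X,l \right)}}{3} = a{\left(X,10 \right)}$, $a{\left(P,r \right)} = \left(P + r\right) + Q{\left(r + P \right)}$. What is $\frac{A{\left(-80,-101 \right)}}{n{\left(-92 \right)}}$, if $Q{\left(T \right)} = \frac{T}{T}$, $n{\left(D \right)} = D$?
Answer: $- \frac{54}{23} \approx -2.3478$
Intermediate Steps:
$Q{\left(T \right)} = 1$
$a{\left(P,r \right)} = 1 + P + r$ ($a{\left(P,r \right)} = \left(P + r\right) + 1 = 1 + P + r$)
$A{\left(X,l \right)} = -24 - 3 X$ ($A{\left(X,l \right)} = 9 - 3 \left(1 + X + 10\right) = 9 - 3 \left(11 + X\right) = 9 - \left(33 + 3 X\right) = -24 - 3 X$)
$\frac{A{\left(-80,-101 \right)}}{n{\left(-92 \right)}} = \frac{-24 - -240}{-92} = \left(-24 + 240\right) \left(- \frac{1}{92}\right) = 216 \left(- \frac{1}{92}\right) = - \frac{54}{23}$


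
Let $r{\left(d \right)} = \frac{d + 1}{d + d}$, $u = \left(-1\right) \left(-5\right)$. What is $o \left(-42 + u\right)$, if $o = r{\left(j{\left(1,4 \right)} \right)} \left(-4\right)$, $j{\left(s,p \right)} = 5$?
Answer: $\frac{444}{5} \approx 88.8$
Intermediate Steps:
$u = 5$
$r{\left(d \right)} = \frac{1 + d}{2 d}$
$o = - \frac{12}{5}$ ($o = \frac{1 + 5}{2 \cdot 5} \left(-4\right) = \frac{1}{2} \cdot \frac{1}{5} \cdot 6 \left(-4\right) = \frac{3}{5} \left(-4\right) = - \frac{12}{5} \approx -2.4$)
$o \left(-42 + u\right) = - \frac{12 \left(-42 + 5\right)}{5} = \left(- \frac{12}{5}\right) \left(-37\right) = \frac{444}{5}$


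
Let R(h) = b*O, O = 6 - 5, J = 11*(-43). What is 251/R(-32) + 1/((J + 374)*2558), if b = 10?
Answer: 15890933/633105 ≈ 25.100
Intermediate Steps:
J = -473
O = 1
R(h) = 10 (R(h) = 10*1 = 10)
251/R(-32) + 1/((J + 374)*2558) = 251/10 + 1/((-473 + 374)*2558) = 251*(⅒) + (1/2558)/(-99) = 251/10 - 1/99*1/2558 = 251/10 - 1/253242 = 15890933/633105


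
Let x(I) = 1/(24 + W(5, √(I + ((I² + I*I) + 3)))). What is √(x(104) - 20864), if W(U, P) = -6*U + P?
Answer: √(125185 - 20864*√21739)/√(-6 + √21739) ≈ 144.44*I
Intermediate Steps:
W(U, P) = P - 6*U
x(I) = 1/(-6 + √(3 + I + 2*I²)) (x(I) = 1/(24 + (√(I + ((I² + I*I) + 3)) - 6*5)) = 1/(24 + (√(I + ((I² + I²) + 3)) - 30)) = 1/(24 + (√(I + (2*I² + 3)) - 30)) = 1/(24 + (√(I + (3 + 2*I²)) - 30)) = 1/(24 + (√(3 + I + 2*I²) - 30)) = 1/(24 + (-30 + √(3 + I + 2*I²))) = 1/(-6 + √(3 + I + 2*I²)))
√(x(104) - 20864) = √(1/(-6 + √(3 + 104 + 2*104²)) - 20864) = √(1/(-6 + √(3 + 104 + 2*10816)) - 20864) = √(1/(-6 + √(3 + 104 + 21632)) - 20864) = √(1/(-6 + √21739) - 20864) = √(-20864 + 1/(-6 + √21739))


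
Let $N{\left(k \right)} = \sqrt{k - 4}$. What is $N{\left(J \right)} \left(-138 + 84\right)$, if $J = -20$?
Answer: $- 108 i \sqrt{6} \approx - 264.54 i$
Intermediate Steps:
$N{\left(k \right)} = \sqrt{-4 + k}$
$N{\left(J \right)} \left(-138 + 84\right) = \sqrt{-4 - 20} \left(-138 + 84\right) = \sqrt{-24} \left(-54\right) = 2 i \sqrt{6} \left(-54\right) = - 108 i \sqrt{6}$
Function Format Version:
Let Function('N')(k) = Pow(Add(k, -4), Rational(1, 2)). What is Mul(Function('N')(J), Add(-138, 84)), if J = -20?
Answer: Mul(-108, I, Pow(6, Rational(1, 2))) ≈ Mul(-264.54, I)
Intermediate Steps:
Function('N')(k) = Pow(Add(-4, k), Rational(1, 2))
Mul(Function('N')(J), Add(-138, 84)) = Mul(Pow(Add(-4, -20), Rational(1, 2)), Add(-138, 84)) = Mul(Pow(-24, Rational(1, 2)), -54) = Mul(Mul(2, I, Pow(6, Rational(1, 2))), -54) = Mul(-108, I, Pow(6, Rational(1, 2)))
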